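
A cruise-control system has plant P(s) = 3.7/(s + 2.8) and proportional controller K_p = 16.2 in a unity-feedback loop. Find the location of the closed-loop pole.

s = -62.74

Closed-loop transfer function: T(s) = K_p·P(s)/(1 + K_p·P(s)) = 59.94/(s + 2.8 + 59.94) = 59.94/(s + 62.74).
The closed-loop pole is at s = −62.74.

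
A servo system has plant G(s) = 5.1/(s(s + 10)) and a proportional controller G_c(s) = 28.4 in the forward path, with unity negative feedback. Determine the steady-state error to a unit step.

0

The open loop G_c(s)G(s) has a pole at the origin (type 1), so the static position error constant is infinite and e_ss = 1/(1+∞) = 0.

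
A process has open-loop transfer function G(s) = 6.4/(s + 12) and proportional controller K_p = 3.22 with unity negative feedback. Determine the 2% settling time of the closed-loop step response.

T_s ≈ 0.123 s

Closed-loop transfer function: T(s) = K_p·G(s)/(1 + K_p·G(s)) = 20.61/(s + 12 + 20.61) = 20.61/(s + 32.61).
Time constant τ = 1/32.61 = 0.03067 s, so the 2% settling time is about 4τ = 0.123 s.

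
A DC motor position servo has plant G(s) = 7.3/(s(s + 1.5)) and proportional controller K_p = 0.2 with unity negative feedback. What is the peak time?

From 1 + K_pG(s) = 0: s² + 1.5s + 1.46 = 0 ⇒ ω_n = 1.208, ζ = 0.6207.
Damped frequency ω_d = ω_n√(1−ζ²) = 0.9474 rad/s, so peak time T_p = π/ω_d = 3.32 s.

T_p = 3.32 s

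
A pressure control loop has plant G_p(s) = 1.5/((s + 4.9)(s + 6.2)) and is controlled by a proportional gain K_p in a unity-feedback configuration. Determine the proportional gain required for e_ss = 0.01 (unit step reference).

The loop is type 0, so e_ss(step) = 1/(1 + K_pos) with K_pos = K_p·G_p(0).
G_p(0) = 0.04937. Require 1/(1 + K_p·0.04937) = 0.01, so 1 + 0.04937·K_p = 100.
K_p = (100 − 1)/0.04937 = 2010.

K_p = 2010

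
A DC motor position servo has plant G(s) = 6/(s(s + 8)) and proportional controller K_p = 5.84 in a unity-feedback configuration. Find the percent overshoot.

Closed-loop characteristic equation: s² + 8s + 35.04 = 0, so ω_n = 5.919 rad/s and ζ = 8/(2·5.919) = 0.6757.
%OS = 100·exp(−πζ/√(1−ζ²)) = 100·exp(−π·0.6757/√0.5434) = 5.61%.

5.61%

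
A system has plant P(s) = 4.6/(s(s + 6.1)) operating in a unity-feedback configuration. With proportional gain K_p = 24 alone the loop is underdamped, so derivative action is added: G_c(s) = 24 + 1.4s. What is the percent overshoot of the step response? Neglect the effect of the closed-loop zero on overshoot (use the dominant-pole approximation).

9.67%

Forward path: (24 + 1.4s)·4.6/(s(s+6.1)). The closed-loop characteristic equation is s² + (6.1 + 4.6·1.4)s + 4.6·24 = 0.
That is s² + 12.54s + 110.4 = 0, so ω_n = 10.51 rad/s and ζ = 12.54/(2·10.51) = 0.5967.
%OS = 100·exp(−πζ/√(1−ζ²)) = 9.67%.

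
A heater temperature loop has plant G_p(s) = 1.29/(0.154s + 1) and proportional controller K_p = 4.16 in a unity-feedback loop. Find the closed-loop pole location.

s = -41.34

Closed loop: T(s) = K_p·G_p/(1+K_p·G_p) = 5.366/(0.154s + 1 + 5.366), with pole at s = −(1 + 5.366)/0.154 = −41.34.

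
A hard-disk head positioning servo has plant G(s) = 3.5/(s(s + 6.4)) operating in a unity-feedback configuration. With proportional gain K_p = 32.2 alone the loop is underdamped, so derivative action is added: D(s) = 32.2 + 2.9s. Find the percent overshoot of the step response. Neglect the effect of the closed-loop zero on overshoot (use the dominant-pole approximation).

Forward path: (32.2 + 2.9s)·3.5/(s(s+6.4)). The closed-loop characteristic equation is s² + (6.4 + 3.5·2.9)s + 3.5·32.2 = 0.
That is s² + 16.55s + 112.7 = 0, so ω_n = 10.62 rad/s and ζ = 16.55/(2·10.62) = 0.7795.
%OS = 100·exp(−πζ/√(1−ζ²)) = 2.01%.

2.01%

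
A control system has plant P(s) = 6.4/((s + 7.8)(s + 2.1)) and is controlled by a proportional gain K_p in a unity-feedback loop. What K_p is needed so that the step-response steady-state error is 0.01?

The loop is type 0, so e_ss(step) = 1/(1 + K_pos) with K_pos = K_p·P(0).
P(0) = 0.3907. Require 1/(1 + K_p·0.3907) = 0.01, so 1 + 0.3907·K_p = 100.
K_p = (100 − 1)/0.3907 = 253.

K_p = 253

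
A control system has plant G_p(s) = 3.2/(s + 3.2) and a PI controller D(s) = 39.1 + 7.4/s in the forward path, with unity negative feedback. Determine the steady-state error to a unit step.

The open loop D(s)G_p(s) has a pole at the origin (type 1), so the static position error constant is infinite and e_ss = 1/(1+∞) = 0.

0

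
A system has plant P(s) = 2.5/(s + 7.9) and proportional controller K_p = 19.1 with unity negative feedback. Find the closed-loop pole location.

Closed-loop transfer function: T(s) = K_p·P(s)/(1 + K_p·P(s)) = 47.75/(s + 7.9 + 47.75) = 47.75/(s + 55.65).
The closed-loop pole is at s = −55.65.

s = -55.65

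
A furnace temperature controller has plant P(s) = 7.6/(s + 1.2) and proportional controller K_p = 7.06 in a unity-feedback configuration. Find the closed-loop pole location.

Closed-loop transfer function: T(s) = K_p·P(s)/(1 + K_p·P(s)) = 53.66/(s + 1.2 + 53.66) = 53.66/(s + 54.86).
The closed-loop pole is at s = −54.86.

s = -54.86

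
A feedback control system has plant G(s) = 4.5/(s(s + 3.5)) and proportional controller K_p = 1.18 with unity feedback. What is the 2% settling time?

T_s ≈ 2.29 s

From 1 + K_pG(s) = 0: s² + 3.5s + 5.31 = 0 ⇒ ω_n = 2.304, ζ = 0.7594.
2% settling time T_s ≈ 4/(ζω_n) = 4/1.75 = 2.29 s.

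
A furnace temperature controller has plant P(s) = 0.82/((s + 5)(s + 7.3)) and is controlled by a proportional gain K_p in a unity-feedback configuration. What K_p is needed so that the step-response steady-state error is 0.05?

K_p = 846

Steady-state error for a unit step on this type-0 loop is 1/(1 + K_p·P(0)).
P(0) = 0.02247. Require 1/(1 + K_p·0.02247) = 0.05, so 1 + 0.02247·K_p = 20.
K_p = (20 − 1)/0.02247 = 846.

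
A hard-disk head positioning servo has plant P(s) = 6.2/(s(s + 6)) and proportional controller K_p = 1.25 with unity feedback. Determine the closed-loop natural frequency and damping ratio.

With unity feedback the closed-loop characteristic equation is s² + 6s + 1.25·6.2 = s² + 6s + 7.75 = 0.
So ω_n² = 7.75 ⇒ ω_n = 2.784 rad/s, and ζ = 6/(2ω_n) = 1.08.

ω_n = 2.78 rad/s, ζ = 1.08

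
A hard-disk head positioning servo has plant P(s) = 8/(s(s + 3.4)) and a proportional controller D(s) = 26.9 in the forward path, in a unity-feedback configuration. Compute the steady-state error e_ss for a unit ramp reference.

0.0158

The loop has one pole at the origin (type 1). Velocity error constant K_v = lim_{s→0} s·D(s)P(s) = 26.9·8/3.4 = 63.29.
Steady-state error to a unit ramp: e_ss = 1/K_v = 0.0158.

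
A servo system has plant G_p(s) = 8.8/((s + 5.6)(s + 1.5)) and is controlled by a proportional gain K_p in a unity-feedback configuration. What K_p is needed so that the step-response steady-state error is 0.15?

Steady-state error for a unit step on this type-0 loop is 1/(1 + K_p·G_p(0)).
G_p(0) = 1.048. Require 1/(1 + K_p·1.048) = 0.15, so 1 + 1.048·K_p = 6.667.
K_p = (6.667 − 1)/1.048 = 5.41.

K_p = 5.41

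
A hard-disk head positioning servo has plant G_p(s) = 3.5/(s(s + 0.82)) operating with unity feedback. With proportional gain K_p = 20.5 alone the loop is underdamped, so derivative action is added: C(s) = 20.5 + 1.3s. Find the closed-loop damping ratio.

ζ = 0.317

Forward path: (20.5 + 1.3s)·3.5/(s(s+0.82)). The closed-loop characteristic equation is s² + (0.82 + 3.5·1.3)s + 3.5·20.5 = 0.
That is s² + 5.37s + 71.75 = 0, so ω_n = 8.471 rad/s and ζ = 5.37/(2·8.471) = 0.317.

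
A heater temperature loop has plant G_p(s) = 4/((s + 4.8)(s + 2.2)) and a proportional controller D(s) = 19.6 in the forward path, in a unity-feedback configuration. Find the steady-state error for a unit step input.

The loop is type 0. Static position error constant K_pos = D(0)·G_p(0) = 19.6·0.3788 = 7.424.
Steady-state error to a unit step: e_ss = 1/(1+K_pos) = 1/8.424 = 0.119.

0.119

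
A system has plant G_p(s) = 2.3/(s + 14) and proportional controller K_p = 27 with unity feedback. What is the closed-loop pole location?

s = -76.1

Closed-loop transfer function: T(s) = K_p·G_p(s)/(1 + K_p·G_p(s)) = 62.1/(s + 14 + 62.1) = 62.1/(s + 76.1).
The closed-loop pole is at s = −76.1.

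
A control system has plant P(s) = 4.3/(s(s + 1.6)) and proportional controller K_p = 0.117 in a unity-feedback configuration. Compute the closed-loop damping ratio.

ζ = 1.13

With unity feedback the closed-loop characteristic equation is s² + 1.6s + 0.117·4.3 = s² + 1.6s + 0.5031 = 0.
So ω_n² = 0.5031 ⇒ ω_n = 0.7093 rad/s, and ζ = 1.6/(2ω_n) = 1.13.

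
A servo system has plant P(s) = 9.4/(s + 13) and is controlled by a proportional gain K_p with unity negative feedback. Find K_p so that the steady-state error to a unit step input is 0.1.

K_p = 12.4

The loop is type 0, so e_ss(step) = 1/(1 + K_pos) with K_pos = K_p·P(0).
P(0) = 0.7231. Require 1/(1 + K_p·0.7231) = 0.1, so 1 + 0.7231·K_p = 10.
K_p = (10 − 1)/0.7231 = 12.4.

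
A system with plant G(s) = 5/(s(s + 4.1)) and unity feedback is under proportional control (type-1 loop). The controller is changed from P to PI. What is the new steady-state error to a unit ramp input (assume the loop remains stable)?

0

The integrator raises the loop to type 2, so K_v → ∞ and e_ss to a ramp is zero.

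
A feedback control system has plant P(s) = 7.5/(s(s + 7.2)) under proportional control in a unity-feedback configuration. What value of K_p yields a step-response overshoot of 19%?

K_p = 7.91

From %OS = 100·exp(−πζ/√(1−ζ²)) = 19%, ζ = −ln(0.19)/√(π²+ln²(0.19)) = 0.4673.
Characteristic equation s² + 7.2s + 7.5K_p = 0 gives ζ = 7.2/(2√(7.5K_p)).
Setting ζ = 0.4673: √(7.5K_p) = 7.2/(2·0.4673) = 7.703, so K_p = 59.34/7.5 = 7.91.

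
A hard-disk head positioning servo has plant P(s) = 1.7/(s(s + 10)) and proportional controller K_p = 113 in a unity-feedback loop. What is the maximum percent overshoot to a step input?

From 1 + K_pP(s) = 0: s² + 10s + 192.1 = 0 ⇒ ω_n = 13.86, ζ = 0.3607.
%OS = 100·exp(−πζ/√(1−ζ²)) = 100·exp(−π·0.3607/√0.8699) = 29.7%.

29.7%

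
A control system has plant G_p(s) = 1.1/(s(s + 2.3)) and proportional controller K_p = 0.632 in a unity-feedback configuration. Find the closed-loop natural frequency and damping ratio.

1 + K_p·G_p(s) = 0 gives s² + 2.3s + 0.6952 = 0.
Matching s² + 2ζω_n s + ω_n²: ω_n = √0.6952 = 0.8338 rad/s and 2ζω_n = 2.3, so ζ = 2.3/(2·0.8338) = 1.38.

ω_n = 0.834 rad/s, ζ = 1.38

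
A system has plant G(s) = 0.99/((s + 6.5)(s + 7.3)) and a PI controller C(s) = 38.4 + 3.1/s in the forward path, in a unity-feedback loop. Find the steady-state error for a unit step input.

0

The open loop C(s)G(s) has a pole at the origin (type 1), so the static position error constant is infinite and e_ss = 1/(1+∞) = 0.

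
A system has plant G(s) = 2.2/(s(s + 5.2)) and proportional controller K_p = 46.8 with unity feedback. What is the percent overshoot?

43.5%

Closed-loop characteristic equation: s² + 5.2s + 103 = 0, so ω_n = 10.15 rad/s and ζ = 5.2/(2·10.15) = 0.2562.
%OS = 100·exp(−πζ/√(1−ζ²)) = 100·exp(−π·0.2562/√0.9343) = 43.5%.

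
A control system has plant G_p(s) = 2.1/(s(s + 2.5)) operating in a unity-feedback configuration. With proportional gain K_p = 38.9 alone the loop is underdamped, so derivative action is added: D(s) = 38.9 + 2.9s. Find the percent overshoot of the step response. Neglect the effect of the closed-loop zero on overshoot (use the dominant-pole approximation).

18.3%

Forward path: (38.9 + 2.9s)·2.1/(s(s+2.5)). The closed-loop characteristic equation is s² + (2.5 + 2.1·2.9)s + 2.1·38.9 = 0.
That is s² + 8.59s + 81.69 = 0, so ω_n = 9.038 rad/s and ζ = 8.59/(2·9.038) = 0.4752.
%OS = 100·exp(−πζ/√(1−ζ²)) = 18.3%.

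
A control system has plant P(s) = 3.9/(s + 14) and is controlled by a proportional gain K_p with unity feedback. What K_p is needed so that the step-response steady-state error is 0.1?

The loop is type 0, so e_ss(step) = 1/(1 + K_pos) with K_pos = K_p·P(0).
P(0) = 0.2786. Require 1/(1 + K_p·0.2786) = 0.1, so 1 + 0.2786·K_p = 10.
K_p = (10 − 1)/0.2786 = 32.3.

K_p = 32.3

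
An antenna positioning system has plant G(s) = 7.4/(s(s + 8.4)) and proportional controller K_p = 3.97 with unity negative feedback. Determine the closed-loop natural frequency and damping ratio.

ω_n = 5.42 rad/s, ζ = 0.775

The closed-loop denominator is s(s+8.4) + 3.97·7.4 = s² + 8.4s + 29.38.
So ω_n² = 29.38 ⇒ ω_n = 5.42 rad/s, and ζ = 8.4/(2ω_n) = 0.775.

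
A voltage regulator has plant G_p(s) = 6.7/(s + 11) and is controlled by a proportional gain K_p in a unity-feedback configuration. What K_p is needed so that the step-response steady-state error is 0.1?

K_p = 14.8

For a type-0 loop with proportional control, e_ss = 1/(1 + K_p·G_p(0)).
G_p(0) = 0.6091. Require 1/(1 + K_p·0.6091) = 0.1, so 1 + 0.6091·K_p = 10.
K_p = (10 − 1)/0.6091 = 14.8.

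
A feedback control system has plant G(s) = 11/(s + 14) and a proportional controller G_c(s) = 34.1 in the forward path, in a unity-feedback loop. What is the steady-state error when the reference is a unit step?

The loop is type 0. Static position error constant K_pos = G_c(0)·G(0) = 34.1·0.7857 = 26.79.
Steady-state error to a unit step: e_ss = 1/(1+K_pos) = 1/27.79 = 0.036.

0.036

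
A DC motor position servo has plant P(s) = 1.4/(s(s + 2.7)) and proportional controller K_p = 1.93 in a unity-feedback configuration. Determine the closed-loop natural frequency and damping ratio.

ω_n = 1.64 rad/s, ζ = 0.821

The closed-loop denominator is s(s+2.7) + 1.93·1.4 = s² + 2.7s + 2.702.
Matching s² + 2ζω_n s + ω_n²: ω_n = √2.702 = 1.644 rad/s and 2ζω_n = 2.7, so ζ = 2.7/(2·1.644) = 0.821.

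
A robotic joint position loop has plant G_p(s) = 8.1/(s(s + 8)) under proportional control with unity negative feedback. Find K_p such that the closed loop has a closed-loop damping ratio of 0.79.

Closed-loop characteristic equation: s² + 8s + K_p·8.1 = 0.
So ω_n = √(8.1K_p) and 2ζω_n = 8, giving ζ = 8/(2√(8.1K_p)).
Setting ζ = 0.79: √(8.1K_p) = 8/(2·0.79) = 5.063, so K_p = 25.64/8.1 = 3.17.

K_p = 3.17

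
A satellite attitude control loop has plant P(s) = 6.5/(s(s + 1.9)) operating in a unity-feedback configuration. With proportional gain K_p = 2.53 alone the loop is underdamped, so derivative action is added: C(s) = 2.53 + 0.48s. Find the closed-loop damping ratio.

Forward path: (2.53 + 0.48s)·6.5/(s(s+1.9)). The closed-loop characteristic equation is s² + (1.9 + 6.5·0.48)s + 6.5·2.53 = 0.
That is s² + 5.02s + 16.45 = 0, so ω_n = 4.055 rad/s and ζ = 5.02/(2·4.055) = 0.619.

ζ = 0.619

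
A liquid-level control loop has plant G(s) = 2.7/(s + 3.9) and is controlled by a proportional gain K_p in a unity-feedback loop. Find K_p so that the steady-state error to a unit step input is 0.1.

K_p = 13

Steady-state error for a unit step on this type-0 loop is 1/(1 + K_p·G(0)).
G(0) = 0.6923. Require 1/(1 + K_p·0.6923) = 0.1, so 1 + 0.6923·K_p = 10.
K_p = (10 − 1)/0.6923 = 13.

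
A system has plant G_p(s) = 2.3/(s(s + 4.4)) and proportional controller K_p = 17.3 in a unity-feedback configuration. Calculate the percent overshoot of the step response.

From 1 + K_pG_p(s) = 0: s² + 4.4s + 39.79 = 0 ⇒ ω_n = 6.308, ζ = 0.3488.
%OS = 100·exp(−πζ/√(1−ζ²)) = 100·exp(−π·0.3488/√0.8784) = 31.1%.

31.1%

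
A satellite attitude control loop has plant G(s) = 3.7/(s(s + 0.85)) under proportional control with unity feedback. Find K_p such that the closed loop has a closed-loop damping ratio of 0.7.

K_p = 0.0996

Closed-loop characteristic equation: s² + 0.85s + K_p·3.7 = 0.
So ω_n = √(3.7K_p) and 2ζω_n = 0.85, giving ζ = 0.85/(2√(3.7K_p)).
Setting ζ = 0.7: √(3.7K_p) = 0.85/(2·0.7) = 0.6071, so K_p = 0.3686/3.7 = 0.0996.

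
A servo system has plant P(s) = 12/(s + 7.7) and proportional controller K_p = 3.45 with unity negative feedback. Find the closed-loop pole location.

Closed-loop transfer function: T(s) = K_p·P(s)/(1 + K_p·P(s)) = 41.4/(s + 7.7 + 41.4) = 41.4/(s + 49.1).
The closed-loop pole is at s = −49.1.

s = -49.1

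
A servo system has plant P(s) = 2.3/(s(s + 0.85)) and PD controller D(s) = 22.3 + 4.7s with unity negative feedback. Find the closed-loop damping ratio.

Forward path: (22.3 + 4.7s)·2.3/(s(s+0.85)). The closed-loop characteristic equation is s² + (0.85 + 2.3·4.7)s + 2.3·22.3 = 0.
That is s² + 11.66s + 51.29 = 0, so ω_n = 7.162 rad/s and ζ = 11.66/(2·7.162) = 0.8141.

ζ = 0.814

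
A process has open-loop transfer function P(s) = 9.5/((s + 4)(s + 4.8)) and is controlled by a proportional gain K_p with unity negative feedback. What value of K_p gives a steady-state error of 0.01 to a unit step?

Steady-state error for a unit step on this type-0 loop is 1/(1 + K_p·P(0)).
P(0) = 0.4948. Require 1/(1 + K_p·0.4948) = 0.01, so 1 + 0.4948·K_p = 100.
K_p = (100 − 1)/0.4948 = 200.

K_p = 200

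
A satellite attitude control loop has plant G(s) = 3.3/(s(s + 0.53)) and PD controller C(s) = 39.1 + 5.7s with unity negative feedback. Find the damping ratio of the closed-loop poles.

Forward path: (39.1 + 5.7s)·3.3/(s(s+0.53)). The closed-loop characteristic equation is s² + (0.53 + 3.3·5.7)s + 3.3·39.1 = 0.
That is s² + 19.34s + 129 = 0, so ω_n = 11.36 rad/s and ζ = 19.34/(2·11.36) = 0.8513.

ζ = 0.851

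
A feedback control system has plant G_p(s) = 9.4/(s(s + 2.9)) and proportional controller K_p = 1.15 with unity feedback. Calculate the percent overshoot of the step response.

Closed-loop characteristic equation: s² + 2.9s + 10.81 = 0, so ω_n = 3.288 rad/s and ζ = 2.9/(2·3.288) = 0.441.
%OS = 100·exp(−πζ/√(1−ζ²)) = 100·exp(−π·0.441/√0.8055) = 21.4%.

21.4%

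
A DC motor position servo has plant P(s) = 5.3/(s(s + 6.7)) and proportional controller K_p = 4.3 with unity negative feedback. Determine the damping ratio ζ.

ζ = 0.702

With unity feedback the closed-loop characteristic equation is s² + 6.7s + 4.3·5.3 = s² + 6.7s + 22.79 = 0.
So ω_n² = 22.79 ⇒ ω_n = 4.774 rad/s, and ζ = 6.7/(2ω_n) = 0.702.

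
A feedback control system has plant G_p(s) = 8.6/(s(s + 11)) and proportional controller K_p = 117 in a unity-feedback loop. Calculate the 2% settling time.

The closed-loop denominator s² + 11s + 1006 gives ω_n = √1006 = 31.72 and ζ = 11/(2ω_n) = 0.1734.
2% settling time T_s ≈ 4/(ζω_n) = 4/5.5 = 0.727 s.

T_s ≈ 0.727 s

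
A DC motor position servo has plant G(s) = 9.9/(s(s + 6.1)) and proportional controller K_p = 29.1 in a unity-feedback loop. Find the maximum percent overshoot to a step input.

Closed-loop characteristic equation: s² + 6.1s + 288.1 = 0, so ω_n = 16.97 rad/s and ζ = 6.1/(2·16.97) = 0.1797.
%OS = 100·exp(−πζ/√(1−ζ²)) = 100·exp(−π·0.1797/√0.9677) = 56.3%.

56.3%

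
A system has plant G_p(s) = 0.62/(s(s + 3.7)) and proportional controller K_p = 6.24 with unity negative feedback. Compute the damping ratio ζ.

ζ = 0.941

With unity feedback the closed-loop characteristic equation is s² + 3.7s + 6.24·0.62 = s² + 3.7s + 3.869 = 0.
Matching s² + 2ζω_n s + ω_n²: ω_n = √3.869 = 1.967 rad/s and 2ζω_n = 3.7, so ζ = 3.7/(2·1.967) = 0.941.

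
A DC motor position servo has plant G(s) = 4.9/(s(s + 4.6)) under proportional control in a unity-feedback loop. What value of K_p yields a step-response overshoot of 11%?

From %OS = 100·exp(−πζ/√(1−ζ²)) = 11%, ζ = −ln(0.11)/√(π²+ln²(0.11)) = 0.5749.
Characteristic equation s² + 4.6s + 4.9K_p = 0 gives ζ = 4.6/(2√(4.9K_p)).
Setting ζ = 0.5749: √(4.9K_p) = 4.6/(2·0.5749) = 4.001, so K_p = 16.01/4.9 = 3.27.

K_p = 3.27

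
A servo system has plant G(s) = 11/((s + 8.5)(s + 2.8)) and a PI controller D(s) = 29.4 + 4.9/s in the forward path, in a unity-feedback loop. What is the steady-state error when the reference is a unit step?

The open loop D(s)G(s) has a pole at the origin (type 1), so the static position error constant is infinite and e_ss = 1/(1+∞) = 0.

0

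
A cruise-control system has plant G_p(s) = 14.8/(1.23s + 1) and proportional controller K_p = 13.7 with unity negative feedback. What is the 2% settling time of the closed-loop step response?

T_s ≈ 0.0241 s

Closed loop: T(s) = K_p·G_p/(1+K_p·G_p) = 202.8/(1.23s + 1 + 202.8), with pole at s = −(1 + 202.8)/1.23 = −165.7.
τ = 1/165.7 = 0.006037 s, so 2% settling time ≈ 4τ = 0.0241 s.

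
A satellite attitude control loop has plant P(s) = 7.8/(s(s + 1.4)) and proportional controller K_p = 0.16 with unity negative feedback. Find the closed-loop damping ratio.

ζ = 0.627

With unity feedback the closed-loop characteristic equation is s² + 1.4s + 0.16·7.8 = s² + 1.4s + 1.248 = 0.
So ω_n² = 1.248 ⇒ ω_n = 1.117 rad/s, and ζ = 1.4/(2ω_n) = 0.627.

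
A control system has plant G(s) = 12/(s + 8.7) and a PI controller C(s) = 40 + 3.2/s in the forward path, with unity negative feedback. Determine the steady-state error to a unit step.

0

The open loop C(s)G(s) has a pole at the origin (type 1), so the static position error constant is infinite and e_ss = 1/(1+∞) = 0.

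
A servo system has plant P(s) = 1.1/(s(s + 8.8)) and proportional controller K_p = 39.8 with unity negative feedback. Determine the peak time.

T_p = 0.636 s

The closed-loop denominator s² + 8.8s + 43.78 gives ω_n = √43.78 = 6.617 and ζ = 8.8/(2ω_n) = 0.665.
Damped frequency ω_d = ω_n√(1−ζ²) = 4.942 rad/s, so peak time T_p = π/ω_d = 0.636 s.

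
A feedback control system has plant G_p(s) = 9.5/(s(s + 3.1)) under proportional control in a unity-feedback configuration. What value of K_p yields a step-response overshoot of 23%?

From %OS = 100·exp(−πζ/√(1−ζ²)) = 23%, ζ = −ln(0.23)/√(π²+ln²(0.23)) = 0.4237.
Characteristic equation s² + 3.1s + 9.5K_p = 0 gives ζ = 3.1/(2√(9.5K_p)).
Setting ζ = 0.4237: √(9.5K_p) = 3.1/(2·0.4237) = 3.658, so K_p = 13.38/9.5 = 1.41.

K_p = 1.41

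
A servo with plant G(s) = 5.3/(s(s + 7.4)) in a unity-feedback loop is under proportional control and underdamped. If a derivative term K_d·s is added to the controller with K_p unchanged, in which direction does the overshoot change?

The derivative term adds K·K_d to the s-coefficient of the characteristic equation, raising 2ζω_n while ω_n is unchanged; ζ increases, so overshoot decreases.

decrease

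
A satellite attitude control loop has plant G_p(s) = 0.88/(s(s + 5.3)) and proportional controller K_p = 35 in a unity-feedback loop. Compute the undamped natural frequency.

ω_n = 5.55 rad/s

The closed-loop denominator is s(s+5.3) + 35·0.88 = s² + 5.3s + 30.8.
Matching s² + 2ζω_n s + ω_n²: ω_n = √30.8 = 5.55 rad/s and 2ζω_n = 5.3, so ζ = 5.3/(2·5.55) = 0.477.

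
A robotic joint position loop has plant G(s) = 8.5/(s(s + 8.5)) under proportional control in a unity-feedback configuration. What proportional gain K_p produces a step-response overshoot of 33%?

K_p = 19.2

From %OS = 100·exp(−πζ/√(1−ζ²)) = 33%, ζ = −ln(0.33)/√(π²+ln²(0.33)) = 0.3328.
Characteristic equation s² + 8.5s + 8.5K_p = 0 gives ζ = 8.5/(2√(8.5K_p)).
Setting ζ = 0.3328: √(8.5K_p) = 8.5/(2·0.3328) = 12.77, so K_p = 163.1/8.5 = 19.2.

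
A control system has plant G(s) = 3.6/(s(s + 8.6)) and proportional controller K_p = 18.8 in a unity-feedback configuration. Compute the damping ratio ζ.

The closed-loop denominator is s(s+8.6) + 18.8·3.6 = s² + 8.6s + 67.68.
So ω_n² = 67.68 ⇒ ω_n = 8.227 rad/s, and ζ = 8.6/(2ω_n) = 0.523.

ζ = 0.523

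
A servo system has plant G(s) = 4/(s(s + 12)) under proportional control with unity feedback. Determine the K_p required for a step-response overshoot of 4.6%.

K_p = 18.4

From %OS = 100·exp(−πζ/√(1−ζ²)) = 4.6%, ζ = −ln(0.046)/√(π²+ln²(0.046)) = 0.7.
Characteristic equation s² + 12s + 4K_p = 0 gives ζ = 12/(2√(4K_p)).
Setting ζ = 0.7: √(4K_p) = 12/(2·0.7) = 8.572, so K_p = 73.48/4 = 18.4.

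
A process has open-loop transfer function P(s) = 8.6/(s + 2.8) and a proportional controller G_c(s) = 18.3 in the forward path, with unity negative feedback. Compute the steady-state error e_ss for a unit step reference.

The loop is type 0. Static position error constant K_pos = G_c(0)·P(0) = 18.3·3.071 = 56.21.
Steady-state error to a unit step: e_ss = 1/(1+K_pos) = 1/57.21 = 0.0175.

0.0175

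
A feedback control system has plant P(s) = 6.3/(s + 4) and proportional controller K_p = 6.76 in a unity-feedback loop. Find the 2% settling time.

Closed-loop transfer function: T(s) = K_p·P(s)/(1 + K_p·P(s)) = 42.59/(s + 4 + 42.59) = 42.59/(s + 46.59).
Time constant τ = 1/46.59 = 0.02146 s, so the 2% settling time is about 4τ = 0.0859 s.

T_s ≈ 0.0859 s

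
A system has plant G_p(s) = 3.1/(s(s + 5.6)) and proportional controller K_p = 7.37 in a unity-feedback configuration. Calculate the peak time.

T_p = 0.811 s

From 1 + K_pG_p(s) = 0: s² + 5.6s + 22.85 = 0 ⇒ ω_n = 4.78, ζ = 0.5858.
Damped frequency ω_d = ω_n√(1−ζ²) = 3.874 rad/s, so peak time T_p = π/ω_d = 0.811 s.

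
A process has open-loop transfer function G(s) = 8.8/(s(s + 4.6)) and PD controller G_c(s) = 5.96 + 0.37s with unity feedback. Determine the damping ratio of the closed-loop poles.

Forward path: (5.96 + 0.37s)·8.8/(s(s+4.6)). The closed-loop characteristic equation is s² + (4.6 + 8.8·0.37)s + 8.8·5.96 = 0.
That is s² + 7.856s + 52.45 = 0, so ω_n = 7.242 rad/s and ζ = 7.856/(2·7.242) = 0.5424.

ζ = 0.542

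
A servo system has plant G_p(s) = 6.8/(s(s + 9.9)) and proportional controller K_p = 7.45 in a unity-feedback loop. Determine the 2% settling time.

T_s ≈ 0.808 s

The closed-loop denominator s² + 9.9s + 50.66 gives ω_n = √50.66 = 7.118 and ζ = 9.9/(2ω_n) = 0.6955.
2% settling time T_s ≈ 4/(ζω_n) = 4/4.95 = 0.808 s.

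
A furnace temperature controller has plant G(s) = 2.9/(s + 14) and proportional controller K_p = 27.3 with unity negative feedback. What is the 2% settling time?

T_s ≈ 0.0429 s

Closed-loop transfer function: T(s) = K_p·G(s)/(1 + K_p·G(s)) = 79.17/(s + 14 + 79.17) = 79.17/(s + 93.17).
Time constant τ = 1/93.17 = 0.01073 s, so the 2% settling time is about 4τ = 0.0429 s.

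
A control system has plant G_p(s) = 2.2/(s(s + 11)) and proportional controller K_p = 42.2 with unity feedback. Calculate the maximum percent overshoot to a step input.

The closed-loop denominator s² + 11s + 92.84 gives ω_n = √92.84 = 9.635 and ζ = 11/(2ω_n) = 0.5708.
%OS = 100·exp(−πζ/√(1−ζ²)) = 100·exp(−π·0.5708/√0.6742) = 11.3%.

11.3%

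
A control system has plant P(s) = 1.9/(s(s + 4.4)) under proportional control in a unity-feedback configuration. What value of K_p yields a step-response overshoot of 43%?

From %OS = 100·exp(−πζ/√(1−ζ²)) = 43%, ζ = −ln(0.43)/√(π²+ln²(0.43)) = 0.2594.
Characteristic equation s² + 4.4s + 1.9K_p = 0 gives ζ = 4.4/(2√(1.9K_p)).
Setting ζ = 0.2594: √(1.9K_p) = 4.4/(2·0.2594) = 8.48, so K_p = 71.9/1.9 = 37.8.

K_p = 37.8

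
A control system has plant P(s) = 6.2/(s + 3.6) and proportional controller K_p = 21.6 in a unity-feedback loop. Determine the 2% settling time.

T_s ≈ 0.0291 s

Closed-loop transfer function: T(s) = K_p·P(s)/(1 + K_p·P(s)) = 133.9/(s + 3.6 + 133.9) = 133.9/(s + 137.5).
Time constant τ = 1/137.5 = 0.007272 s, so the 2% settling time is about 4τ = 0.0291 s.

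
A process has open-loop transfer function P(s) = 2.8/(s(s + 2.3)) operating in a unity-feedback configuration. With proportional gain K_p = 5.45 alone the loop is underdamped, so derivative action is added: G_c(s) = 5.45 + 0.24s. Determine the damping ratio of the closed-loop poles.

Forward path: (5.45 + 0.24s)·2.8/(s(s+2.3)). The closed-loop characteristic equation is s² + (2.3 + 2.8·0.24)s + 2.8·5.45 = 0.
That is s² + 2.972s + 15.26 = 0, so ω_n = 3.906 rad/s and ζ = 2.972/(2·3.906) = 0.3804.

ζ = 0.38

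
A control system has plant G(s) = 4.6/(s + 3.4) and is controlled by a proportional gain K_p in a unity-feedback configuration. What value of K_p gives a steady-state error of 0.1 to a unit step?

Steady-state error for a unit step on this type-0 loop is 1/(1 + K_p·G(0)).
G(0) = 1.353. Require 1/(1 + K_p·1.353) = 0.1, so 1 + 1.353·K_p = 10.
K_p = (10 − 1)/1.353 = 6.65.

K_p = 6.65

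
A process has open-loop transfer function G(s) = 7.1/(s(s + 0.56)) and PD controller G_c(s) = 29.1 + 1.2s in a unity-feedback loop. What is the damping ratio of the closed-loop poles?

Forward path: (29.1 + 1.2s)·7.1/(s(s+0.56)). The closed-loop characteristic equation is s² + (0.56 + 7.1·1.2)s + 7.1·29.1 = 0.
That is s² + 9.08s + 206.6 = 0, so ω_n = 14.37 rad/s and ζ = 9.08/(2·14.37) = 0.3158.

ζ = 0.316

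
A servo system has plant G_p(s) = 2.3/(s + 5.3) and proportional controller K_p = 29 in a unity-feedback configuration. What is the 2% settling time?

Closed-loop transfer function: T(s) = K_p·G_p(s)/(1 + K_p·G_p(s)) = 66.7/(s + 5.3 + 66.7) = 66.7/(s + 72).
Time constant τ = 1/72 = 0.01389 s, so the 2% settling time is about 4τ = 0.0556 s.

T_s ≈ 0.0556 s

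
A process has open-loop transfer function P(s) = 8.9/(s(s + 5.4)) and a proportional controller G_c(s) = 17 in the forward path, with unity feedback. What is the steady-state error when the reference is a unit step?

0

The open loop G_c(s)P(s) has a pole at the origin (type 1), so the static position error constant is infinite and e_ss = 1/(1+∞) = 0.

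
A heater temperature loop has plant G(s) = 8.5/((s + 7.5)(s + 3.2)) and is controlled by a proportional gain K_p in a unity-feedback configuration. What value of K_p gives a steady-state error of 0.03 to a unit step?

For a type-0 loop with proportional control, e_ss = 1/(1 + K_p·G(0)).
G(0) = 0.3542. Require 1/(1 + K_p·0.3542) = 0.03, so 1 + 0.3542·K_p = 33.33.
K_p = (33.33 − 1)/0.3542 = 91.3.

K_p = 91.3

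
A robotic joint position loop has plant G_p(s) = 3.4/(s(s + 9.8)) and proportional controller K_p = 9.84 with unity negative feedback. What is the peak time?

T_p = 1.02 s

Closed-loop characteristic equation: s² + 9.8s + 33.46 = 0, so ω_n = 5.784 rad/s and ζ = 9.8/(2·5.784) = 0.8471.
Damped frequency ω_d = ω_n√(1−ζ²) = 3.073 rad/s, so peak time T_p = π/ω_d = 1.02 s.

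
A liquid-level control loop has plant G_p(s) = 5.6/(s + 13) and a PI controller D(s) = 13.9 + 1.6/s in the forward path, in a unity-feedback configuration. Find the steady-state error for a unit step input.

0

The open loop D(s)G_p(s) has a pole at the origin (type 1), so the static position error constant is infinite and e_ss = 1/(1+∞) = 0.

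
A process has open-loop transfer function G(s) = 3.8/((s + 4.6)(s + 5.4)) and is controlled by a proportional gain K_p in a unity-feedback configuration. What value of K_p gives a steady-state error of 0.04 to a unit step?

K_p = 157

Steady-state error for a unit step on this type-0 loop is 1/(1 + K_p·G(0)).
G(0) = 0.153. Require 1/(1 + K_p·0.153) = 0.04, so 1 + 0.153·K_p = 25.
K_p = (25 − 1)/0.153 = 157.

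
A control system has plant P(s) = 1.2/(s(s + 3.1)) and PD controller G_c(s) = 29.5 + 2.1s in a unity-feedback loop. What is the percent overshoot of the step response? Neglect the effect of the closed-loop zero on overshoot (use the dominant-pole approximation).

Forward path: (29.5 + 2.1s)·1.2/(s(s+3.1)). The closed-loop characteristic equation is s² + (3.1 + 1.2·2.1)s + 1.2·29.5 = 0.
That is s² + 5.62s + 35.4 = 0, so ω_n = 5.95 rad/s and ζ = 5.62/(2·5.95) = 0.4723.
%OS = 100·exp(−πζ/√(1−ζ²)) = 18.6%.

18.6%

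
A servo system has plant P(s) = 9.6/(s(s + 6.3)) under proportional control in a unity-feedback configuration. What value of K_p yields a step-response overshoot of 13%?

K_p = 3.48

From %OS = 100·exp(−πζ/√(1−ζ²)) = 13%, ζ = −ln(0.13)/√(π²+ln²(0.13)) = 0.5446.
Characteristic equation s² + 6.3s + 9.6K_p = 0 gives ζ = 6.3/(2√(9.6K_p)).
Setting ζ = 0.5446: √(9.6K_p) = 6.3/(2·0.5446) = 5.784, so K_p = 33.45/9.6 = 3.48.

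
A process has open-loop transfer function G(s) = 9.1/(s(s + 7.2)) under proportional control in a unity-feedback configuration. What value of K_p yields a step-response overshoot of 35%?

K_p = 14.2

From %OS = 100·exp(−πζ/√(1−ζ²)) = 35%, ζ = −ln(0.35)/√(π²+ln²(0.35)) = 0.3169.
Characteristic equation s² + 7.2s + 9.1K_p = 0 gives ζ = 7.2/(2√(9.1K_p)).
Setting ζ = 0.3169: √(9.1K_p) = 7.2/(2·0.3169) = 11.36, so K_p = 129/9.1 = 14.2.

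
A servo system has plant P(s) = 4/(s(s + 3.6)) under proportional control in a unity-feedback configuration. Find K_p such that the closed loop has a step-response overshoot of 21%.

From %OS = 100·exp(−πζ/√(1−ζ²)) = 21%, ζ = −ln(0.21)/√(π²+ln²(0.21)) = 0.4449.
Characteristic equation s² + 3.6s + 4K_p = 0 gives ζ = 3.6/(2√(4K_p)).
Setting ζ = 0.4449: √(4K_p) = 3.6/(2·0.4449) = 4.046, so K_p = 16.37/4 = 4.09.

K_p = 4.09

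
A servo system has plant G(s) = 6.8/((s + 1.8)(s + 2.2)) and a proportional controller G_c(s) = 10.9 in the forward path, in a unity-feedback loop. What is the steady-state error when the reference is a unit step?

0.0507

The loop is type 0. Static position error constant K_pos = G_c(0)·G(0) = 10.9·1.717 = 18.72.
Steady-state error to a unit step: e_ss = 1/(1+K_pos) = 1/19.72 = 0.0507.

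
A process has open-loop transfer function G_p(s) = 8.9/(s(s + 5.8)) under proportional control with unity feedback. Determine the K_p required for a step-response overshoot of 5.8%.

From %OS = 100·exp(−πζ/√(1−ζ²)) = 5.8%, ζ = −ln(0.058)/√(π²+ln²(0.058)) = 0.6716.
Characteristic equation s² + 5.8s + 8.9K_p = 0 gives ζ = 5.8/(2√(8.9K_p)).
Setting ζ = 0.6716: √(8.9K_p) = 5.8/(2·0.6716) = 4.318, so K_p = 18.65/8.9 = 2.1.

K_p = 2.1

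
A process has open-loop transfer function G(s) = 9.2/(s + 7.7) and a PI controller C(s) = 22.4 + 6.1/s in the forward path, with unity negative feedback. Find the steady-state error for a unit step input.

The open loop C(s)G(s) has a pole at the origin (type 1), so the static position error constant is infinite and e_ss = 1/(1+∞) = 0.

0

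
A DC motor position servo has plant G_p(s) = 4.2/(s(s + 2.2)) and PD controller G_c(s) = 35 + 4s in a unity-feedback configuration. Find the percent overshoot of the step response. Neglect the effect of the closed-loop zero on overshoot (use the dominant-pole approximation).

1.9%

Forward path: (35 + 4s)·4.2/(s(s+2.2)). The closed-loop characteristic equation is s² + (2.2 + 4.2·4)s + 4.2·35 = 0.
That is s² + 19s + 147 = 0, so ω_n = 12.12 rad/s and ζ = 19/(2·12.12) = 0.7835.
%OS = 100·exp(−πζ/√(1−ζ²)) = 1.9%.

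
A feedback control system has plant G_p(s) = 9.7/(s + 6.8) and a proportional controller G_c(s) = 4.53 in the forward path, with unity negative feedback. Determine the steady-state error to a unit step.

The loop is type 0. Static position error constant K_pos = G_c(0)·G_p(0) = 4.53·1.426 = 6.462.
Steady-state error to a unit step: e_ss = 1/(1+K_pos) = 1/7.462 = 0.134.

0.134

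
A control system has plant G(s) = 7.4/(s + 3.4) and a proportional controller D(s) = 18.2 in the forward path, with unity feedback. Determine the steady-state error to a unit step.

0.0246

The loop is type 0. Static position error constant K_pos = D(0)·G(0) = 18.2·2.176 = 39.61.
Steady-state error to a unit step: e_ss = 1/(1+K_pos) = 1/40.61 = 0.0246.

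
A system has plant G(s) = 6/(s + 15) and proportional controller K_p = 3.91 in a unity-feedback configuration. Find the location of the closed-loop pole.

Closed-loop transfer function: T(s) = K_p·G(s)/(1 + K_p·G(s)) = 23.46/(s + 15 + 23.46) = 23.46/(s + 38.46).
The closed-loop pole is at s = −38.46.

s = -38.46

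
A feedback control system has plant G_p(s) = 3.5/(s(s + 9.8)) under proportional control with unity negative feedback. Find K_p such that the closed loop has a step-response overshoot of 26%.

From %OS = 100·exp(−πζ/√(1−ζ²)) = 26%, ζ = −ln(0.26)/√(π²+ln²(0.26)) = 0.3941.
Characteristic equation s² + 9.8s + 3.5K_p = 0 gives ζ = 9.8/(2√(3.5K_p)).
Setting ζ = 0.3941: √(3.5K_p) = 9.8/(2·0.3941) = 12.43, so K_p = 154.6/3.5 = 44.2.

K_p = 44.2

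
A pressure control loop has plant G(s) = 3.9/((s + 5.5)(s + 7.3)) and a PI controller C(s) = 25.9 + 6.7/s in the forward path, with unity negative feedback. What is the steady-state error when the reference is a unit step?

The open loop C(s)G(s) has a pole at the origin (type 1), so the static position error constant is infinite and e_ss = 1/(1+∞) = 0.

0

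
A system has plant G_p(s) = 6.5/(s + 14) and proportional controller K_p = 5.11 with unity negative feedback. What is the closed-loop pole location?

Closed-loop transfer function: T(s) = K_p·G_p(s)/(1 + K_p·G_p(s)) = 33.22/(s + 14 + 33.22) = 33.22/(s + 47.22).
The closed-loop pole is at s = −47.22.

s = -47.22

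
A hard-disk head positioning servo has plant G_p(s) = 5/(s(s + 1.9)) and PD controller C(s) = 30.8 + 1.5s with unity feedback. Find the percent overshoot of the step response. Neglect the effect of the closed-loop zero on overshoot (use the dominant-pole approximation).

Forward path: (30.8 + 1.5s)·5/(s(s+1.9)). The closed-loop characteristic equation is s² + (1.9 + 5·1.5)s + 5·30.8 = 0.
That is s² + 9.4s + 154 = 0, so ω_n = 12.41 rad/s and ζ = 9.4/(2·12.41) = 0.3787.
%OS = 100·exp(−πζ/√(1−ζ²)) = 27.6%.

27.6%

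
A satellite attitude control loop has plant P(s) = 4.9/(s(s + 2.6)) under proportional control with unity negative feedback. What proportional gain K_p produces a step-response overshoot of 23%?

From %OS = 100·exp(−πζ/√(1−ζ²)) = 23%, ζ = −ln(0.23)/√(π²+ln²(0.23)) = 0.4237.
Characteristic equation s² + 2.6s + 4.9K_p = 0 gives ζ = 2.6/(2√(4.9K_p)).
Setting ζ = 0.4237: √(4.9K_p) = 2.6/(2·0.4237) = 3.068, so K_p = 9.412/4.9 = 1.92.

K_p = 1.92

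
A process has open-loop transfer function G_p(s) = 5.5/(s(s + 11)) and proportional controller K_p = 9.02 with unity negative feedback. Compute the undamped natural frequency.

ω_n = 7.04 rad/s

1 + K_p·G_p(s) = 0 gives s² + 11s + 49.61 = 0.
So ω_n² = 49.61 ⇒ ω_n = 7.043 rad/s, and ζ = 11/(2ω_n) = 0.781.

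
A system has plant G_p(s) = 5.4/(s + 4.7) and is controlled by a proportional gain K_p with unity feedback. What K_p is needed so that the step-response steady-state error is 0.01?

The loop is type 0, so e_ss(step) = 1/(1 + K_pos) with K_pos = K_p·G_p(0).
G_p(0) = 1.149. Require 1/(1 + K_p·1.149) = 0.01, so 1 + 1.149·K_p = 100.
K_p = (100 − 1)/1.149 = 86.2.

K_p = 86.2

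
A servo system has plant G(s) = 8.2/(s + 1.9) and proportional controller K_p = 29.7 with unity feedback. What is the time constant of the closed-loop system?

τ = 0.00407 s

Closed-loop transfer function: T(s) = K_p·G(s)/(1 + K_p·G(s)) = 243.5/(s + 1.9 + 243.5) = 243.5/(s + 245.4).
Time constant τ = 1/245.4 = 0.00407 s.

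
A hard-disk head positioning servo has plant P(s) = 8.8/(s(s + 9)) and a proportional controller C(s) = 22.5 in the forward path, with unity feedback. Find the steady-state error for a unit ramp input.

The loop has one pole at the origin (type 1). Velocity error constant K_v = lim_{s→0} s·C(s)P(s) = 22.5·8.8/9 = 22.
Steady-state error to a unit ramp: e_ss = 1/K_v = 0.0455.

0.0455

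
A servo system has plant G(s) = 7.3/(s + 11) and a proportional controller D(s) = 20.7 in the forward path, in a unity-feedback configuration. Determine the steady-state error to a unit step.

The loop is type 0. Static position error constant K_pos = D(0)·G(0) = 20.7·0.6636 = 13.74.
Steady-state error to a unit step: e_ss = 1/(1+K_pos) = 1/14.74 = 0.0679.

0.0679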